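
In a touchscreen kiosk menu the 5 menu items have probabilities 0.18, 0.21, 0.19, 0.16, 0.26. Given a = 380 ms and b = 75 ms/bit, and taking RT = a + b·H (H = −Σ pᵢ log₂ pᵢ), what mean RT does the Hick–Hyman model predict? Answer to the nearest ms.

H = 0.18·log₂(1/0.18) + 0.21·log₂(1/0.21) + 0.19·log₂(1/0.19) + 0.16·log₂(1/0.16) + 0.26·log₂(1/0.26) = 2.3017 bits.
RT = 380 + 75 × 2.3017 = 552.62 ms.

553 ms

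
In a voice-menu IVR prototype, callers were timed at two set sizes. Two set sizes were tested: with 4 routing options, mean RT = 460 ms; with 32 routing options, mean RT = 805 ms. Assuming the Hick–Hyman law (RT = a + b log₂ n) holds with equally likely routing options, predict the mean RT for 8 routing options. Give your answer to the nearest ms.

575 ms

Fit slope and intercept:
  b = (805 − 460) / (log₂ 32 − log₂ 4) = 345 / (5 − 2) = 115 ms/bit
  a = 460 − 115 × 2 = 230 ms
Then RT(8) = 230 + 115 × log₂ 8 = 230 + 115 × 3 ≈ 575.000 ms.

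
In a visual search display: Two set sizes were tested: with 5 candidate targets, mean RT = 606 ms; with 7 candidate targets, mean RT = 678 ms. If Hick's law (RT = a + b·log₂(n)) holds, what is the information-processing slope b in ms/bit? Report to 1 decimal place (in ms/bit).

148.3 ms/bit

b = (RT₂ − RT₁)/(log₂ n₂ − log₂ n₁) = (678 − 606)/(2.8074 − 2.3219) = 148.323 ms/bit.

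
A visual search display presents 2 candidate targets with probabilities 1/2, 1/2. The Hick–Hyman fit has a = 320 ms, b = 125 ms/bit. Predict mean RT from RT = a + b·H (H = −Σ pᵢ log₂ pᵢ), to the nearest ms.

H = −Σ pᵢ log₂ pᵢ = 0.5·1 + 0.5·1 = 1.000 bits.
RT = 320 + 125 × 1.000 = 445.00 ms.

445 ms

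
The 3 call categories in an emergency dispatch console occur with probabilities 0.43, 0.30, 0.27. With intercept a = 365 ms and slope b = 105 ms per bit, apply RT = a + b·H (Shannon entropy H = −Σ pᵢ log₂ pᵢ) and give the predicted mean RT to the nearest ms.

Entropy contributions −pᵢ log₂ pᵢ: 0.5236, 0.5211, 0.5100; sum H = 1.5547 bits.
RT = a + bH = 365 + 105·1.5547 = 528.24 ms.

528 ms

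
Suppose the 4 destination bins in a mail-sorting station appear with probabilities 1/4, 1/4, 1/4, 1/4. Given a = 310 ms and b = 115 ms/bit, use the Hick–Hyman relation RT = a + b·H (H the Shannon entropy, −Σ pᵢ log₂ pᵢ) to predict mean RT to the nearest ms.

H = −Σ pᵢ log₂ pᵢ = 0.25·2 + 0.25·2 + 0.25·2 + 0.25·2 = 2.000 bits.
RT = 310 + 115 × 2.000 = 540.00 ms.

540 ms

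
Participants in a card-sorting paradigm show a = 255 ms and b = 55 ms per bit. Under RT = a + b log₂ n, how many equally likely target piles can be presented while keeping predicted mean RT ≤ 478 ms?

16

Set 255 + 55·log₂ n ≤ 478 → log₂ n ≤ (478 − 255)/55 = 4.0545.
So n ≤ 2^4.0545 = 16.617; the largest integer n is 16.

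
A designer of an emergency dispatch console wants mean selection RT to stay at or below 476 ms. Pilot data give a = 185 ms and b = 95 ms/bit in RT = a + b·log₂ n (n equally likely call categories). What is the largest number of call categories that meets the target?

8

Set 185 + 95·log₂ n ≤ 476 → log₂ n ≤ (476 − 185)/95 = 3.0632.
So n ≤ 2^3.0632 = 8.358; the largest integer n is 8.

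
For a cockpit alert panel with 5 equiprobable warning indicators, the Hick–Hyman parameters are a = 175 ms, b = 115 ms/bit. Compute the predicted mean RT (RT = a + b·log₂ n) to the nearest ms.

log₂(5) = 2.3219 bits, so RT = 175 + 115 × 2.3219 ≈ 442.022 ms.

442 ms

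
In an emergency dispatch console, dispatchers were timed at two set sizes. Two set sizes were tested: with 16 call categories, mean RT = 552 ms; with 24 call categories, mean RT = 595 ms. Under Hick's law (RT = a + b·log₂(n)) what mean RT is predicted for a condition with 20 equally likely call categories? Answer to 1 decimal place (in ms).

575.7 ms

With log₂ n on the abscissa the relation is linear; from the two conditions:
  b = (595 − 552) / (log₂ 24 − log₂ 16) = 43 / (4.5850 − 4) = 73.509 ms/bit
  a = 552 − 73.509 × 4 = 257.964 ms
Then RT(20) = 257.964 + 73.509 × log₂ 20 = 257.964 + 73.509 × 4.3219 ≈ 575.665 ms.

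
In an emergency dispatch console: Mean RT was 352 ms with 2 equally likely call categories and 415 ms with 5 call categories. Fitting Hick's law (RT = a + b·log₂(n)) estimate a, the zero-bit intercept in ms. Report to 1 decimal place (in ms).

304.3 ms

Slope: b = (415 − 352) / (log₂ 5 − log₂ 2) = 63/1.3219 = 47.658 ms/bit.
a = RT₁ − b·log₂ n₁ = 352 − 47.658 × 1 = 304.342 ms.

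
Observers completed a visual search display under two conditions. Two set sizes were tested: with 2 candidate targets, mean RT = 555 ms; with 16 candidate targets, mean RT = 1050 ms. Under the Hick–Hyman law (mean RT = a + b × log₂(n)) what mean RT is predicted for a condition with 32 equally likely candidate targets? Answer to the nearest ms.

Solve the two-equation system in a and b:
  b = (1050 − 555) / (log₂ 16 − log₂ 2) = 495 / (4 − 1) = 165 ms/bit
  a = 555 − 165 × 1 = 390 ms
Then RT(32) = 390 + 165 × log₂ 32 = 390 + 165 × 5 ≈ 1215.000 ms.

1215 ms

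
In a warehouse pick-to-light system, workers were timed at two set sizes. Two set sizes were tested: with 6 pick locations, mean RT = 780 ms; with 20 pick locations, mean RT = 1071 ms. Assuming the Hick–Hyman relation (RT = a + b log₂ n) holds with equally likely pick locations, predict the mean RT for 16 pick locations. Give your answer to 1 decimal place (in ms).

Fit slope and intercept:
  b = (1071 − 780) / (log₂ 20 − log₂ 6) = 291 / (4.3219 − 2.5850) = 167.534 ms/bit
  a = 780 − 167.534 × 2.5850 = 346.932 ms
Then RT(16) = 346.932 + 167.534 × log₂ 16 = 346.932 + 167.534 × 4 ≈ 1017.066 ms.

1017.1 ms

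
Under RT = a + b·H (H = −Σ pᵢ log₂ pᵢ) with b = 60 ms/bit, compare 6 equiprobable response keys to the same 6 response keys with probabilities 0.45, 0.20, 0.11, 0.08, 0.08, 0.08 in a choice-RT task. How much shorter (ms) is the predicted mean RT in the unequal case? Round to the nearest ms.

Equiprobable entropy H₀ = log₂ 6 = 2.5850 bits.
Skewed entropy H = −Σ pᵢ log₂ pᵢ = 2.2076 bits.
ΔRT = b·(H₀ − H) = 60 × 0.3774 = 22.64 ms.

23 ms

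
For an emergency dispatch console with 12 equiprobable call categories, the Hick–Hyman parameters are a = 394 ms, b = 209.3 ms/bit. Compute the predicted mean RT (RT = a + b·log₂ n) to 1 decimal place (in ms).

1144.3 ms

log₂(12) = 3.5850 bits, so RT = 394 + 209.3 × 3.5850 ≈ 1144.333 ms.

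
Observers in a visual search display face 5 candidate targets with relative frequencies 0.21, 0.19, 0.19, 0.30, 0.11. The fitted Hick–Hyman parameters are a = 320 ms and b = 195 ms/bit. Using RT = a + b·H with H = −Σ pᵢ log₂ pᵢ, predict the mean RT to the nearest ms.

760 ms

Entropy contributions −pᵢ log₂ pᵢ: 0.4728, 0.4552, 0.4552, 0.5211, 0.3503; sum H = 2.2547 bits.
RT = a + bH = 320 + 195·2.2547 = 759.66 ms.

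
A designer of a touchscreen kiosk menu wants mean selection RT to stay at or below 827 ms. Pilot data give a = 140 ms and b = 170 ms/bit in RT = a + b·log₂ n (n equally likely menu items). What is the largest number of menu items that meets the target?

16

170·log₂ n ≤ 827 − 140 = 687, giving log₂ n ≤ 4.0412 and n ≤ 16.463. The largest whole number is 16.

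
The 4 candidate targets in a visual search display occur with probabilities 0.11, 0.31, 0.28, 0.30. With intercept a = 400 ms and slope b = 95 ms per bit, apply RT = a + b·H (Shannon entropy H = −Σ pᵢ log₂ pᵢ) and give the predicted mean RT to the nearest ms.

581 ms

H = 0.11·log₂(1/0.11) + 0.31·log₂(1/0.31) + 0.28·log₂(1/0.28) + 0.30·log₂(1/0.30) = 1.9094 bits.
RT = 400 + 95 × 1.9094 = 581.39 ms.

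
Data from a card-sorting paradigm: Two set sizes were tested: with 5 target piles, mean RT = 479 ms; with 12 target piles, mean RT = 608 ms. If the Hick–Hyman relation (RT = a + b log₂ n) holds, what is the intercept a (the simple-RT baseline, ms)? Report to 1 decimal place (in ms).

The slope on a log₂ axis is (608 − 479) / (3.5850 − 2.3219) = 102.135 ms/bit.
Intercept: a = 479 − 102.135·log₂(5) = 241.850 ms.

241.8 ms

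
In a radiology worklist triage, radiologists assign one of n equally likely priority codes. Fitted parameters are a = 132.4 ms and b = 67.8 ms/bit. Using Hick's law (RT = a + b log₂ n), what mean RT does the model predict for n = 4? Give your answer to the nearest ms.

268 ms

log₂(4) = 2 bits, so RT = 132.4 + 67.8 × 2 ≈ 268.000 ms.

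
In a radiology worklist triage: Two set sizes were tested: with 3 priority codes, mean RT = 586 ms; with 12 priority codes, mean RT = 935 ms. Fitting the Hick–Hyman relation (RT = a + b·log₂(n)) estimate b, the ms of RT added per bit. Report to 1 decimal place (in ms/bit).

Slope: b = (935 − 586) / (log₂ 12 − log₂ 3) = 349/2.0000 = 174.500 ms/bit.

174.5 ms/bit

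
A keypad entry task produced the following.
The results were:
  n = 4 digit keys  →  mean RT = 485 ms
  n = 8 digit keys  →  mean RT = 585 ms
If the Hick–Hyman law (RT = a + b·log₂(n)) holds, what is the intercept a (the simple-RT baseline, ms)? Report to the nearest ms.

285 ms

The slope on a log₂ axis is (585 − 485) / (3 − 2) = 100 ms/bit.
Intercept: a = 485 − 100·log₂(4) = 285.000 ms.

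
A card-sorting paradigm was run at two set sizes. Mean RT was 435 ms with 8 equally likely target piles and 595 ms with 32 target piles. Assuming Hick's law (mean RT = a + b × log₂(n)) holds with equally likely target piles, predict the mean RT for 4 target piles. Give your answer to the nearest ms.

355 ms

Fit slope and intercept:
  b = (595 − 435) / (log₂ 32 − log₂ 8) = 160 / (5 − 3) = 80 ms/bit
  a = 435 − 80 × 3 = 195 ms
Then RT(4) = 195 + 80 × log₂ 4 = 195 + 80 × 2 ≈ 355.000 ms.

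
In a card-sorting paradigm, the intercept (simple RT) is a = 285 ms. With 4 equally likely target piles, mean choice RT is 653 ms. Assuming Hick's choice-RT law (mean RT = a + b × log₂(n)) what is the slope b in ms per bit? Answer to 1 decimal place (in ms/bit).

b = (653 − 285) / log₂(4) = 368 / 2 = 184.000 ms/bit.

184.0 ms/bit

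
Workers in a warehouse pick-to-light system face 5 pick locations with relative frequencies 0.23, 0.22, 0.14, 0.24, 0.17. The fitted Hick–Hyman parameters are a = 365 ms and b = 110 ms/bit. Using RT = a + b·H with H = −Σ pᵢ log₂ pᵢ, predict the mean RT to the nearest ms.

Entropy contributions −pᵢ log₂ pᵢ: 0.4877, 0.4806, 0.3971, 0.4941, 0.4346; sum H = 2.2941 bits.
RT = a + bH = 365 + 110·2.2941 = 617.35 ms.

617 ms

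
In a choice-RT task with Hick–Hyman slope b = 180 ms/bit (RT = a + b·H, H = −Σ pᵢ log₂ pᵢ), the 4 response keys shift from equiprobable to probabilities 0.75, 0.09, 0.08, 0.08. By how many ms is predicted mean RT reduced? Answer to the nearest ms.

Equiprobable entropy H₀ = log₂ 4 = 2.0000 bits.
Skewed entropy H = −Σ pᵢ log₂ pᵢ = 1.2069 bits.
ΔRT = b·(H₀ − H) = 180 × 0.7931 = 142.75 ms.

143 ms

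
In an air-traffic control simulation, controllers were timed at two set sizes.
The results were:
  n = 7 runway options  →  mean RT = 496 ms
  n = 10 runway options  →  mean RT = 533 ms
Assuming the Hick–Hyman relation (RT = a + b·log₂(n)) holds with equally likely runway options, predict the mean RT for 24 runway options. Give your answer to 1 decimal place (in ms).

RT is linear in log₂ n, so two points fix the line:
  b = (533 − 496) / (log₂ 10 − log₂ 7) = 37 / (3.3219 − 2.8074) = 71.904 ms/bit
  a = 496 − 71.904 × 2.8074 = 294.139 ms
Then RT(24) = 294.139 + 71.904 × log₂ 24 = 294.139 + 71.904 × 4.5850 ≈ 623.818 ms.

623.8 ms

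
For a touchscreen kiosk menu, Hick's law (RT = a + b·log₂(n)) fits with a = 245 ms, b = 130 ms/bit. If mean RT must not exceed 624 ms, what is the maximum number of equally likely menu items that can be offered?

7

130·log₂ n ≤ 624 − 245 = 379, giving log₂ n ≤ 2.9154 and n ≤ 7.544. The largest whole number is 7.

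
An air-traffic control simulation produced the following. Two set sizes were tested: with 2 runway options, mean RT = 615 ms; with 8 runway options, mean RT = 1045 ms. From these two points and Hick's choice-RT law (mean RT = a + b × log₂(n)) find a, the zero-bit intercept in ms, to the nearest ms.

b = (RT₂ − RT₁)/(log₂ n₂ − log₂ n₁) = (1045 − 615)/(3 − 1) = 215 ms/bit.
a = RT₁ − b·log₂ n₁ = 615 − 215 × 1 = 400.000 ms.

400 ms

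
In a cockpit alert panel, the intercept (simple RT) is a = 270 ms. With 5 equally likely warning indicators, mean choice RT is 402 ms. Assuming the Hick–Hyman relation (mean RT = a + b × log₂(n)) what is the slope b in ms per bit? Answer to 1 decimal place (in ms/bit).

56.8 ms/bit

5 alternatives carry log₂ 5 = 2.3219 bits; the choice cost is 402 − 270 = 132 ms, so b = 132/2.3219 = 56.849 ms/bit.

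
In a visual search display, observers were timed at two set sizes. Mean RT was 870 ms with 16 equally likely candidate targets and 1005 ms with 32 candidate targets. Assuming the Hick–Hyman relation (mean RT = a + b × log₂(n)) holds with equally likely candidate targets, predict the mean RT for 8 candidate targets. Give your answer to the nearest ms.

735 ms

Fit slope and intercept:
  b = (1005 − 870) / (log₂ 32 − log₂ 16) = 135 / (5 − 4) = 135 ms/bit
  a = 870 − 135 × 4 = 330 ms
Then RT(8) = 330 + 135 × log₂ 8 = 330 + 135 × 3 ≈ 735.000 ms.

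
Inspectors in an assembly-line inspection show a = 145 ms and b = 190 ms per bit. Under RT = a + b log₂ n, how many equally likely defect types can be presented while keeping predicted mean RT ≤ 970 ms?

20

Set 145 + 190·log₂ n ≤ 970 → log₂ n ≤ (970 − 145)/190 = 4.3421.
So n ≤ 2^4.3421 = 20.282; the largest integer n is 20.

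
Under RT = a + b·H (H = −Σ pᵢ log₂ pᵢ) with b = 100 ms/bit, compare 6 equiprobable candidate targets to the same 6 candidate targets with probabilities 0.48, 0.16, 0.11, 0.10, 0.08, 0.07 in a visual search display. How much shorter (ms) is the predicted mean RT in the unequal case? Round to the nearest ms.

41 ms

The RT saving is b·ΔH. Equiprobable H₀ = log₂(6) = 2.5850 bits; with the given probabilities H = 2.1738 bits.
b·(H₀ − H) = 100 × (2.5850 − 2.1738) = 41.11 ms.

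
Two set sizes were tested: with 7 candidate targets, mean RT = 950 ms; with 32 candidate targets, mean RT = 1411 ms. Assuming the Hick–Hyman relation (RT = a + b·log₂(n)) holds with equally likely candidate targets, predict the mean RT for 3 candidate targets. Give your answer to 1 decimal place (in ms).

With log₂ n on the abscissa the relation is linear; from the two conditions:
  b = (1411 − 950) / (log₂ 32 − log₂ 7) = 461 / (5 − 2.8074) = 210.248 ms/bit
  a = 950 − 210.248 × 2.8074 = 359.758 ms
Then RT(3) = 359.758 + 210.248 × log₂ 3 = 359.758 + 210.248 × 1.5850 ≈ 692.994 ms.

693.0 ms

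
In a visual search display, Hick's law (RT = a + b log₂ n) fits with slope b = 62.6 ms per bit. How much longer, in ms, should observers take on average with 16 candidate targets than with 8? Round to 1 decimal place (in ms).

62.6 ms

ΔRT = (a + b log₂ n₂) − (a + b log₂ n₁) = b·(log₂ n₂ − log₂ n₁).
log₂(16) − log₂(8) = log₂(16/8) = log₂(2) = 1.
ΔRT = 62.6 × 1.0000 = 62.600 ms.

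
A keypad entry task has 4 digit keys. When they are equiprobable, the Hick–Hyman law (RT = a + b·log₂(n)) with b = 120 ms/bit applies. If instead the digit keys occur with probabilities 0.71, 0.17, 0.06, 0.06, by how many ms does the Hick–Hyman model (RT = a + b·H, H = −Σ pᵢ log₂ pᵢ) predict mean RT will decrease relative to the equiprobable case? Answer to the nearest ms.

87 ms

Equiprobable entropy H₀ = log₂ 4 = 2.0000 bits.
Skewed entropy H = −Σ pᵢ log₂ pᵢ = 1.2725 bits.
ΔRT = b·(H₀ − H) = 120 × 0.7275 = 87.30 ms.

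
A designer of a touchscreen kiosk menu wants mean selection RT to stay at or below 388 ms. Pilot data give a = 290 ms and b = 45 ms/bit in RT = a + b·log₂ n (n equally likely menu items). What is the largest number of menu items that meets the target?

45·log₂ n ≤ 388 − 290 = 98, giving log₂ n ≤ 2.1778 and n ≤ 4.525. The largest whole number is 4.

4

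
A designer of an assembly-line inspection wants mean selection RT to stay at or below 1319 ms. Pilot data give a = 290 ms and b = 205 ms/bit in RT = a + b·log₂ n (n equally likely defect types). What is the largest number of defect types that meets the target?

Set 290 + 205·log₂ n ≤ 1319 → log₂ n ≤ (1319 − 290)/205 = 5.0195.
So n ≤ 2^5.0195 = 32.436; the largest integer n is 32.

32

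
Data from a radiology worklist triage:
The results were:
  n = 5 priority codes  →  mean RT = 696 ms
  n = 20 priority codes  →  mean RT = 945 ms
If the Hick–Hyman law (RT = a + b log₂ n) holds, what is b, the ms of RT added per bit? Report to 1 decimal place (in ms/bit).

124.5 ms/bit

b = (RT₂ − RT₁)/(log₂ n₂ − log₂ n₁) = (945 − 696)/(4.3219 − 2.3219) = 124.500 ms/bit.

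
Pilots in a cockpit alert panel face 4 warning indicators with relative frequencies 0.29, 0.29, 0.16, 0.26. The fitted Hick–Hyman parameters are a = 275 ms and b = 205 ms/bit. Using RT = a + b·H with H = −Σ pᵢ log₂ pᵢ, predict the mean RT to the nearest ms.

H = 0.29·log₂(1/0.29) + 0.29·log₂(1/0.29) + 0.16·log₂(1/0.16) + 0.26·log₂(1/0.26) = 1.9641 bits.
RT = 275 + 205 × 1.9641 = 677.64 ms.

678 ms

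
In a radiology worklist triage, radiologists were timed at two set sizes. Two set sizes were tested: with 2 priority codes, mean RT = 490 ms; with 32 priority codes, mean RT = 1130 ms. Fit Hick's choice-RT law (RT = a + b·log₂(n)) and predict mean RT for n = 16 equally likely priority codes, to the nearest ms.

970 ms

Fit slope and intercept:
  b = (1130 − 490) / (log₂ 32 − log₂ 2) = 640 / (5 − 1) = 160 ms/bit
  a = 490 − 160 × 1 = 330 ms
Then RT(16) = 330 + 160 × log₂ 16 = 330 + 160 × 4 ≈ 970.000 ms.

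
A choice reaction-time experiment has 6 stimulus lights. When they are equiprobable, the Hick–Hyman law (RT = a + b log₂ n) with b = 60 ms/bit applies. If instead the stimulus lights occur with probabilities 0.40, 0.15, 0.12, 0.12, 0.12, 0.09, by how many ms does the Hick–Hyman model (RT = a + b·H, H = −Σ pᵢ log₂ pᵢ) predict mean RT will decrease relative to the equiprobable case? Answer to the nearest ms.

Equiprobable entropy H₀ = log₂ 6 = 2.5850 bits.
Skewed entropy H = −Σ pᵢ log₂ pᵢ = 2.3532 bits.
ΔRT = b·(H₀ − H) = 60 × 0.2318 = 13.91 ms.

14 ms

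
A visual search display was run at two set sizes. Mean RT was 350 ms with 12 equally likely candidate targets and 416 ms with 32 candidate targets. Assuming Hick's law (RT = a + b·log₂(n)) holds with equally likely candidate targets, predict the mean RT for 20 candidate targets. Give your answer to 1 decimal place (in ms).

RT is linear in log₂ n, so two points fix the line:
  b = (416 − 350) / (log₂ 32 − log₂ 12) = 66 / (5 − 3.5850) = 46.642 ms/bit
  a = 350 − 46.642 × 3.5850 = 182.791 ms
Then RT(20) = 182.791 + 46.642 × log₂ 20 = 182.791 + 46.642 × 4.3219 ≈ 384.373 ms.

384.4 ms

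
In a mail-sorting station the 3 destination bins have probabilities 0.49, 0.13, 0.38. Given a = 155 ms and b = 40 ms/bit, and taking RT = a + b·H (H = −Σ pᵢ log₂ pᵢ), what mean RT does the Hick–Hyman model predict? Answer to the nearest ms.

H = 0.49·log₂(1/0.49) + 0.13·log₂(1/0.13) + 0.38·log₂(1/0.38) = 1.4174 bits.
RT = 155 + 40 × 1.4174 = 211.70 ms.

212 ms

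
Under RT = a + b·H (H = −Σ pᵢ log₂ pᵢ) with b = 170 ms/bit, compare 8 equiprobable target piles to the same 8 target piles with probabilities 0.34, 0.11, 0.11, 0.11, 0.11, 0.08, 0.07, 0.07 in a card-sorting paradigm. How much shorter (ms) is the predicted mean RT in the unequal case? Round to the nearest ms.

41 ms

The RT saving is b·ΔH. Equiprobable H₀ = log₂(8) = 3.0000 bits; with the given probabilities H = 2.7589 bits.
b·(H₀ − H) = 170 × (3.0000 − 2.7589) = 40.98 ms.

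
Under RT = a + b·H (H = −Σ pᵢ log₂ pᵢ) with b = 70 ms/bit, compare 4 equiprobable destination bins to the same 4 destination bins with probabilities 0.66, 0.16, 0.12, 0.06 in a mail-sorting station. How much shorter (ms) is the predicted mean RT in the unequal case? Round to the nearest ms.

The RT saving is b·ΔH. Equiprobable H₀ = log₂(4) = 2.0000 bits; with the given probabilities H = 1.4293 bits.
b·(H₀ − H) = 70 × (2.0000 − 1.4293) = 39.95 ms.

40 ms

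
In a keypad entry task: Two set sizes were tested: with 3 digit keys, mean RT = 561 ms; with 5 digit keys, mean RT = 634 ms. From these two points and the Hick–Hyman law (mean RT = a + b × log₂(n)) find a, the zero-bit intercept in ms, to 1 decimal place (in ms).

404.0 ms

The slope on a log₂ axis is (634 − 561) / (2.3219 − 1.5850) = 99.055 ms/bit.
Intercept: a = 561 − 99.055·log₂(3) = 404.002 ms.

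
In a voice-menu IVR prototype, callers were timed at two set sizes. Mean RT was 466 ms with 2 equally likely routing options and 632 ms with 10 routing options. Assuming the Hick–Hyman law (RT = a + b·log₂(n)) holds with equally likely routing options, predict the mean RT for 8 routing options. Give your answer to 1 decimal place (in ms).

Solve the two-equation system in a and b:
  b = (632 − 466) / (log₂ 10 − log₂ 2) = 166 / (3.3219 − 1) = 71.492 ms/bit
  a = 466 − 71.492 × 1 = 394.508 ms
Then RT(8) = 394.508 + 71.492 × log₂ 8 = 394.508 + 71.492 × 3 ≈ 608.985 ms.

609.0 ms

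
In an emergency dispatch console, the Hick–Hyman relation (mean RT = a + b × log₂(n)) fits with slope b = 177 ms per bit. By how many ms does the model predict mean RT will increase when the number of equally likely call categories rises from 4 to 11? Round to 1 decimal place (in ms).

258.3 ms

ΔRT = (a + b log₂ n₂) − (a + b log₂ n₁) = b·(log₂ n₂ − log₂ n₁).
log₂(11) − log₂(4) = 3.4594 − 2 = 1.4594.
ΔRT = 177 × 1.4594 = 258.319 ms.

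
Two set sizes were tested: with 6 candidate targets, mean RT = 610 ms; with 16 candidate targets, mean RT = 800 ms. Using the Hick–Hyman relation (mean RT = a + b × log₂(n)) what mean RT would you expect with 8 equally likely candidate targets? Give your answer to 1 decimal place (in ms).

RT is linear in log₂ n, so two points fix the line:
  b = (800 − 610) / (log₂ 16 − log₂ 6) = 190 / (4 − 2.5850) = 134.272 ms/bit
  a = 610 − 134.272 × 2.5850 = 262.912 ms
Then RT(8) = 262.912 + 134.272 × log₂ 8 = 262.912 + 134.272 × 3 ≈ 665.728 ms.

665.7 ms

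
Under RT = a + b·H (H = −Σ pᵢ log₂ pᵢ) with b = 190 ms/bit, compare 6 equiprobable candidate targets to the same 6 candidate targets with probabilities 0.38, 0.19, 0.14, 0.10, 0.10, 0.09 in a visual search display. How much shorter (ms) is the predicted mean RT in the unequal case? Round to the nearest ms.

Equiprobable entropy H₀ = log₂ 6 = 2.5850 bits.
Skewed entropy H = −Σ pᵢ log₂ pᵢ = 2.3598 bits.
ΔRT = b·(H₀ − H) = 190 × 0.2251 = 42.78 ms.

43 ms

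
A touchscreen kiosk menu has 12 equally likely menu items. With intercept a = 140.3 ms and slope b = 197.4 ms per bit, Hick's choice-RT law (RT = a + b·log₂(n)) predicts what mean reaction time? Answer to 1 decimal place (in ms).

log₂(12) = 3.5850 bits, so RT = 140.3 + 197.4 × 3.5850 ≈ 847.972 ms.

848.0 ms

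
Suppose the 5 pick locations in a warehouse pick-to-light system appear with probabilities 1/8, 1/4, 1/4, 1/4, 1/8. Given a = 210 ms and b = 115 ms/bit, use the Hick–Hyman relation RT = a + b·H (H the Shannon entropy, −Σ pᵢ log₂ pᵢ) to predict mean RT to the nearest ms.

H = −Σ pᵢ log₂ pᵢ = 0.125·3 + 0.25·2 + 0.25·2 + 0.25·2 + 0.125·3 = 2.250 bits.
RT = 210 + 115 × 2.250 = 468.75 ms.

469 ms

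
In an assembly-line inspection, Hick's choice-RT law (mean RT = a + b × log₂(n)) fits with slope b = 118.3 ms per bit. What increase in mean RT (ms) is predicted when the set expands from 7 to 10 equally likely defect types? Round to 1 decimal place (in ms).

60.9 ms

The intercept a cancels: ΔRT = b·(log₂ n₂ − log₂ n₁) = b·log₂(n₂/n₁).
log₂(10) − log₂(7) = 3.3219 − 2.8074 = 0.5146.
ΔRT = 118.3 × 0.5146 = 60.874 ms.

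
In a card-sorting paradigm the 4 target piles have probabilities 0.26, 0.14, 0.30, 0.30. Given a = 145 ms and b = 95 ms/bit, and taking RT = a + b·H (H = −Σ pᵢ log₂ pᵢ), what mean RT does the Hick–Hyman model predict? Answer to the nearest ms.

330 ms

Entropy contributions −pᵢ log₂ pᵢ: 0.5053, 0.3971, 0.5211, 0.5211; sum H = 1.9446 bits.
RT = a + bH = 145 + 95·1.9446 = 329.73 ms.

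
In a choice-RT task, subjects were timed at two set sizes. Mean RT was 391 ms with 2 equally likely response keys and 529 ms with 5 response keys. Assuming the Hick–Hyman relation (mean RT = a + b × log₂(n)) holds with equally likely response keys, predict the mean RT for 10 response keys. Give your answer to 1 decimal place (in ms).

633.4 ms

RT is linear in log₂ n, so two points fix the line:
  b = (529 − 391) / (log₂ 5 − log₂ 2) = 138 / (2.3219 − 1) = 104.393 ms/bit
  a = 391 − 104.393 × 1 = 286.607 ms
Then RT(10) = 286.607 + 104.393 × log₂ 10 = 286.607 + 104.393 × 3.3219 ≈ 633.393 ms.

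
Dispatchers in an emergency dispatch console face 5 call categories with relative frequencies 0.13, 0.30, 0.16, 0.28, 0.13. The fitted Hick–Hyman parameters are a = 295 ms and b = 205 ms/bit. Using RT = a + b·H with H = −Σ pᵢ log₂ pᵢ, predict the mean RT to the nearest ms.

H = 0.13·log₂(1/0.13) + 0.30·log₂(1/0.30) + 0.16·log₂(1/0.16) + 0.28·log₂(1/0.28) + 0.13·log₂(1/0.13) = 2.2236 bits.
RT = 295 + 205 × 2.2236 = 750.84 ms.

751 ms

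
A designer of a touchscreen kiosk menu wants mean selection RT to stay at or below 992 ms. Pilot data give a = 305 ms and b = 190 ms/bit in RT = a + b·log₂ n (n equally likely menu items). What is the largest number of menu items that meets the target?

12

Information budget: (992 − 305)/190 = 3.6158 bits, so n ≤ 2^3.6158 = 12.259 → at most 12.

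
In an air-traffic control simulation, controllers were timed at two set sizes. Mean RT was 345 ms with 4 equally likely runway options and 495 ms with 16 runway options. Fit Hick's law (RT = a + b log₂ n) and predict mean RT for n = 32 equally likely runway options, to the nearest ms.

570 ms

RT is linear in log₂ n, so two points fix the line:
  b = (495 − 345) / (log₂ 16 − log₂ 4) = 150 / (4 − 2) = 75 ms/bit
  a = 345 − 75 × 2 = 195 ms
Then RT(32) = 195 + 75 × log₂ 32 = 195 + 75 × 5 ≈ 570.000 ms.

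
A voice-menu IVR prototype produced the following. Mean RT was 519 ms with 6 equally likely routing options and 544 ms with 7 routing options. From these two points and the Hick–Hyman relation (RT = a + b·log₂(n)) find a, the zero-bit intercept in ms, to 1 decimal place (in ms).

Slope: b = (544 − 519) / (log₂ 7 − log₂ 6) = 25/0.2224 = 112.414 ms/bit.
Intercept: a = 519 − 112.414·log₂(6) = 228.414 ms.

228.4 ms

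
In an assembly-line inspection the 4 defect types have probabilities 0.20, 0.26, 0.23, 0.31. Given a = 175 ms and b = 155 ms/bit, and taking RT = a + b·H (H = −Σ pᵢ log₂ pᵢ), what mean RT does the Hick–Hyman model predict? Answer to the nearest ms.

Entropy contributions −pᵢ log₂ pᵢ: 0.4644, 0.5053, 0.4877, 0.5238; sum H = 1.9811 bits.
RT = a + bH = 175 + 155·1.9811 = 482.08 ms.

482 ms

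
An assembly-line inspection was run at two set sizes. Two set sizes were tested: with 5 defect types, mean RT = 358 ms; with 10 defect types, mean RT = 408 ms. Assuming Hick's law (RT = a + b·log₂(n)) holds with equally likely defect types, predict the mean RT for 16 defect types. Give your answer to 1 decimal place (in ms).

441.9 ms

With log₂ n on the abscissa the relation is linear; from the two conditions:
  b = (408 − 358) / (log₂ 10 − log₂ 5) = 50 / (3.3219 − 2.3219) = 50.000 ms/bit
  a = 358 − 50.000 × 2.3219 = 241.904 ms
Then RT(16) = 241.904 + 50.000 × log₂ 16 = 241.904 + 50.000 × 4 ≈ 441.904 ms.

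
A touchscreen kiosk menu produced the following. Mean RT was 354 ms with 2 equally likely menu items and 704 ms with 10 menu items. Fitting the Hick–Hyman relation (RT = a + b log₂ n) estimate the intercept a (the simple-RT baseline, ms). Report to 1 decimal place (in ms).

203.3 ms

b = (RT₂ − RT₁)/(log₂ n₂ − log₂ n₁) = (704 − 354)/(3.3219 − 1) = 150.737 ms/bit.
a = RT₁ − b·log₂ n₁ = 354 − 150.737 × 1 = 203.263 ms.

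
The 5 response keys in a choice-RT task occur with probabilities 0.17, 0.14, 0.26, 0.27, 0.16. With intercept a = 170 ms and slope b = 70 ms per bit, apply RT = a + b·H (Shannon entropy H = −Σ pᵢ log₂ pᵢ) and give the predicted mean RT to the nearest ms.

329 ms

H = 0.17·log₂(1/0.17) + 0.14·log₂(1/0.14) + 0.26·log₂(1/0.26) + 0.27·log₂(1/0.27) + 0.16·log₂(1/0.16) = 2.2700 bits.
RT = 170 + 70 × 2.2700 = 328.90 ms.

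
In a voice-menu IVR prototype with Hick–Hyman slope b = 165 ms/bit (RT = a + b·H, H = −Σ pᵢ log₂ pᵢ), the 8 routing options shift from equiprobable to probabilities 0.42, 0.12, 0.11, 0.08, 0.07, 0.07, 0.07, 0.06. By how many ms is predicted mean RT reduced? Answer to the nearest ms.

69 ms

Equiprobable entropy H₀ = log₂ 8 = 3.0000 bits.
Skewed entropy H = −Σ pᵢ log₂ pᵢ = 2.5837 bits.
ΔRT = b·(H₀ − H) = 165 × 0.4163 = 68.69 ms.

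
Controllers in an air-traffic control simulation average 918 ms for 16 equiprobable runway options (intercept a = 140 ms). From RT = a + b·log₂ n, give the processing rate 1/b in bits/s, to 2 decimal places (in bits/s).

5.14 bits/s

b = (918 − 140)/log₂ 16 = 778/4 = 194.500 ms per bit = 0.19450 s/bit; the reciprocal is 5.141 bits/s.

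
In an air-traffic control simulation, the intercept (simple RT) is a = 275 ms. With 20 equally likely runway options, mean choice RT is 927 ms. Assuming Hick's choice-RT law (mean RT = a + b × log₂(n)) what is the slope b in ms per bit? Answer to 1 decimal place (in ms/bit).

150.9 ms/bit

b = (927 − 275) / log₂(20) = 652 / 4.3219 = 150.859 ms/bit.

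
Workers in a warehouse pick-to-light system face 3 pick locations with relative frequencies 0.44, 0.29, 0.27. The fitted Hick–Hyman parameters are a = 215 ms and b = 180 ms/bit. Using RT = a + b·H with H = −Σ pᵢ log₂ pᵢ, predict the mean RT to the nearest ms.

H = 0.44·log₂(1/0.44) + 0.29·log₂(1/0.29) + 0.27·log₂(1/0.27) = 1.5491 bits.
RT = 215 + 180 × 1.5491 = 493.83 ms.

494 ms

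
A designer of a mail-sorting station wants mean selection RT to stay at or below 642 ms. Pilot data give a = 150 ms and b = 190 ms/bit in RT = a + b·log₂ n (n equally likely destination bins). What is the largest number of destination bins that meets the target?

6

Information budget: (642 − 150)/190 = 2.5895 bits, so n ≤ 2^2.5895 = 6.019 → at most 6.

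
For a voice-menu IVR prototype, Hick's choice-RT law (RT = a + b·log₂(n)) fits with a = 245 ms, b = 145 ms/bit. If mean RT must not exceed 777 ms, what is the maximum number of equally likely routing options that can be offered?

Information budget: (777 − 245)/145 = 3.6690 bits, so n ≤ 2^3.6690 = 12.719 → at most 12.

12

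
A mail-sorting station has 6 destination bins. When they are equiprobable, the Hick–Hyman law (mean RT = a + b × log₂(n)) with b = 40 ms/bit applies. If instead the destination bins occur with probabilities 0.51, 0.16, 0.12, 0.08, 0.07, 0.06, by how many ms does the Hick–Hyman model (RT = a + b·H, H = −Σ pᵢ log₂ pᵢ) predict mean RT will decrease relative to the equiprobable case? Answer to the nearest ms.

Equiprobable entropy H₀ = log₂ 6 = 2.5850 bits.
Skewed entropy H = −Σ pᵢ log₂ pᵢ = 2.0891 bits.
ΔRT = b·(H₀ − H) = 40 × 0.4959 = 19.83 ms.

20 ms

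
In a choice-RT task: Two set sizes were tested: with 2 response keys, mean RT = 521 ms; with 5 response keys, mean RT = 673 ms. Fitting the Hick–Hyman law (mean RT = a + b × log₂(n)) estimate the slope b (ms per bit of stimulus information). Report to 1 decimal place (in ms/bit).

The slope on a log₂ axis is (673 − 521) / (2.3219 − 1) = 114.984 ms/bit.

115.0 ms/bit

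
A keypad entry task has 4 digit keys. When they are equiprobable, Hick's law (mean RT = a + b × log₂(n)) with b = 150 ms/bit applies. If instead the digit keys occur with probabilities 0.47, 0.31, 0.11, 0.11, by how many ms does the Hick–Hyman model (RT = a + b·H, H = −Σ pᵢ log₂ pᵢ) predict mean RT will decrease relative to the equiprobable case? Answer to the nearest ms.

40 ms

Equiprobable entropy H₀ = log₂ 4 = 2.0000 bits.
Skewed entropy H = −Σ pᵢ log₂ pᵢ = 1.7363 bits.
ΔRT = b·(H₀ − H) = 150 × 0.2637 = 39.55 ms.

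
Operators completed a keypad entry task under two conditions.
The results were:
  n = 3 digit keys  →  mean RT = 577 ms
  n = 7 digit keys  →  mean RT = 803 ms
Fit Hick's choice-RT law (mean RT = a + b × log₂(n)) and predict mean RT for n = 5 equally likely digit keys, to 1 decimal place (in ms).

Fit slope and intercept:
  b = (803 − 577) / (log₂ 7 − log₂ 3) = 226 / (2.8074 − 1.5850) = 184.883 ms/bit
  a = 577 − 184.883 × 1.5850 = 283.967 ms
Then RT(5) = 283.967 + 184.883 × log₂ 5 = 283.967 + 184.883 × 2.3219 ≈ 713.253 ms.

713.3 ms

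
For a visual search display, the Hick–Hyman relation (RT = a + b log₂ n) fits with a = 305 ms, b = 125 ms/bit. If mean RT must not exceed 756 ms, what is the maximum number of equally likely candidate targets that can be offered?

Set 305 + 125·log₂ n ≤ 756 → log₂ n ≤ (756 − 305)/125 = 3.6080.
So n ≤ 2^3.6080 = 12.193; the largest integer n is 12.

12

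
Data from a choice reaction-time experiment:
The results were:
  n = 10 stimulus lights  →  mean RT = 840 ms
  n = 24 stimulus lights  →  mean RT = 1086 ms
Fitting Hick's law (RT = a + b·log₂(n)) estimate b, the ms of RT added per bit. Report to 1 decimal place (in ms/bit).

194.8 ms/bit

b = (RT₂ − RT₁)/(log₂ n₂ − log₂ n₁) = (1086 − 840)/(4.5850 − 3.3219) = 194.769 ms/bit.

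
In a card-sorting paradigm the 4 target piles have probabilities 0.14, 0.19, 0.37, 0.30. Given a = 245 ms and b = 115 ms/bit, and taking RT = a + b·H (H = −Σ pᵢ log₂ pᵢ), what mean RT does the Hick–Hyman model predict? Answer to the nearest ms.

464 ms

H = 0.14·log₂(1/0.14) + 0.19·log₂(1/0.19) + 0.37·log₂(1/0.37) + 0.30·log₂(1/0.30) = 1.9042 bits.
RT = 245 + 115 × 1.9042 = 463.98 ms.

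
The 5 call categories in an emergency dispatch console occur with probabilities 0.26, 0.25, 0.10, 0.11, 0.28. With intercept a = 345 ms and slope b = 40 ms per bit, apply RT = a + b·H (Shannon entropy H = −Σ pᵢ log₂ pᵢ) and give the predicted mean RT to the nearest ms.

433 ms

H = 0.26·log₂(1/0.26) + 0.25·log₂(1/0.25) + 0.10·log₂(1/0.10) + 0.11·log₂(1/0.11) + 0.28·log₂(1/0.28) = 2.2020 bits.
RT = 345 + 40 × 2.2020 = 433.08 ms.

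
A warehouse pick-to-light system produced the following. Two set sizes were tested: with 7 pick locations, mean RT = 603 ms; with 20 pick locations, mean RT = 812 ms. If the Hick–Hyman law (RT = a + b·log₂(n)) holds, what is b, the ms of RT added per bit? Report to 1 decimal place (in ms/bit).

b = (RT₂ − RT₁)/(log₂ n₂ − log₂ n₁) = (812 − 603)/(4.3219 − 2.8074) = 137.993 ms/bit.

138.0 ms/bit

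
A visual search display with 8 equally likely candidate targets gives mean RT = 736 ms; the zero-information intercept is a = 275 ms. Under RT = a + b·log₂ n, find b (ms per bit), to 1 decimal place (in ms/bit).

b = (736 − 275) / log₂(8) = 461 / 3 = 153.667 ms/bit.

153.7 ms/bit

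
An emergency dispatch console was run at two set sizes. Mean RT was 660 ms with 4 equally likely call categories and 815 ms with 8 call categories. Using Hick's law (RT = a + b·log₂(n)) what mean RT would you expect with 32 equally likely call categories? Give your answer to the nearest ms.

1125 ms

Fit slope and intercept:
  b = (815 − 660) / (log₂ 8 − log₂ 4) = 155 / (3 − 2) = 155 ms/bit
  a = 660 − 155 × 2 = 350 ms
Then RT(32) = 350 + 155 × log₂ 32 = 350 + 155 × 5 ≈ 1125.000 ms.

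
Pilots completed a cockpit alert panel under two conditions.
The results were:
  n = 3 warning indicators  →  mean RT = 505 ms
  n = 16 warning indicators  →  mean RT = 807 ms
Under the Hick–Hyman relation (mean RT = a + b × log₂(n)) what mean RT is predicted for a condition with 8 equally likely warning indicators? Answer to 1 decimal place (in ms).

Solve the two-equation system in a and b:
  b = (807 − 505) / (log₂ 16 − log₂ 3) = 302 / (4 − 1.5850) = 125.050 ms/bit
  a = 505 − 125.050 × 1.5850 = 306.801 ms
Then RT(8) = 306.801 + 125.050 × log₂ 8 = 306.801 + 125.050 × 3 ≈ 681.950 ms.

682.0 ms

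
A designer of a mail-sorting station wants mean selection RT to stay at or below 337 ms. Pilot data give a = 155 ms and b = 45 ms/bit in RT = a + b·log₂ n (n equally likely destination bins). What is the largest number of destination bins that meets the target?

45·log₂ n ≤ 337 − 155 = 182, giving log₂ n ≤ 4.0444 and n ≤ 16.501. The largest whole number is 16.

16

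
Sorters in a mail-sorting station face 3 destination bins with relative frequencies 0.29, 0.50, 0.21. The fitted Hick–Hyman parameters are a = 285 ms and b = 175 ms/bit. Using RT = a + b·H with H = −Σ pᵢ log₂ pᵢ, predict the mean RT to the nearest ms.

Entropy contributions −pᵢ log₂ pᵢ: 0.5179, 0.5000, 0.4728; sum H = 1.4907 bits.
RT = a + bH = 285 + 175·1.4907 = 545.88 ms.

546 ms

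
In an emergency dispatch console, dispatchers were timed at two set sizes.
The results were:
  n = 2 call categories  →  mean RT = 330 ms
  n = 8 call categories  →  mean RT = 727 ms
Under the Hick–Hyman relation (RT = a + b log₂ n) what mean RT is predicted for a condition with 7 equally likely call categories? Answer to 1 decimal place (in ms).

RT is linear in log₂ n, so two points fix the line:
  b = (727 − 330) / (log₂ 8 − log₂ 2) = 397 / (3 − 1) = 198.500 ms/bit
  a = 330 − 198.500 × 1 = 131.500 ms
Then RT(7) = 131.500 + 198.500 × log₂ 7 = 131.500 + 198.500 × 2.8074 ≈ 688.760 ms.

688.8 ms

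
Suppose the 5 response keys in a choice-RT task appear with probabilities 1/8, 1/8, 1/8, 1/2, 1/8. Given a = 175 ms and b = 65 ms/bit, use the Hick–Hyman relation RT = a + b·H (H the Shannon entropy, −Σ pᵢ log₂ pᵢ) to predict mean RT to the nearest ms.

H = −Σ pᵢ log₂ pᵢ = 0.125·3 + 0.125·3 + 0.125·3 + 0.5·1 + 0.125·3 = 2.000 bits.
RT = 175 + 65 × 2.000 = 305.00 ms.

305 ms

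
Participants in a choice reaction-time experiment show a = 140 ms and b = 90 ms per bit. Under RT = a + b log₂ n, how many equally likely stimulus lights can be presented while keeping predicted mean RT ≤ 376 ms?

Information budget: (376 − 140)/90 = 2.6222 bits, so n ≤ 2^2.6222 = 6.157 → at most 6.

6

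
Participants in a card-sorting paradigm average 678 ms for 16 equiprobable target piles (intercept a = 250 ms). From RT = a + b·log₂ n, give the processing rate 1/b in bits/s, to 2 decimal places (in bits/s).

b = (678 − 250)/log₂ 16 = 428/4 = 107.000 ms per bit = 0.10700 s/bit; the reciprocal is 9.346 bits/s.

9.35 bits/s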